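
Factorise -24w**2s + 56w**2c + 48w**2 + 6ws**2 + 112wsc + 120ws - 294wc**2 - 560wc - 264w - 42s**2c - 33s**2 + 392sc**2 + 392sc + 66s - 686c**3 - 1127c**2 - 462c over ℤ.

Group: 4w(-6ws + 14wc + 12w + 42sc + 33s - 98c**2 - 161c - 66) + (-s + 7c)(-6ws + 14wc + 12w + 42sc + 33s - 98c**2 - 161c - 66); both groups contain (-6ws + 14wc + 12w + 42sc + 33s - 98c**2 - 161c - 66), so (4w - s + 7c) is a factor with cofactor -6ws + 14wc + 12w + 42sc + 33s - 98c**2 - 161c - 66.
The cofactor groups again: -6ws + 14wc + 12w + 42sc + 33s - 98c**2 - 161c - 66 = -2w(3s - 7c - 6) + (14c + 11)(3s - 7c - 6); both groups contain (3s - 7c - 6), giving -(2w - 14c - 11)(3s - 7c - 6).

-(2w - 14c - 11)(3s - 7c - 6)(4w - s + 7c)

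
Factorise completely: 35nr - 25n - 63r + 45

Group as (35nr - 25n) + (-63r + 45) = 5n(7r - 5) - 9(7r - 5).
Both groups share the factor (7r - 5).

(5n - 9)(7r - 5)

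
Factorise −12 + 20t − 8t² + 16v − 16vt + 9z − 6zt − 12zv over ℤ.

Group: −4v(3z + 4t − 4) + (−2t + 3)(3z + 4t − 4); both groups contain (3z + 4t − 4).

−(4v + 2t − 3)(3z + 4t − 4)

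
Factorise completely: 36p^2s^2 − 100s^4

4s^2(3p + 5s)(3p − 5s)

Every term has a factor of 4s^2. Then 9p^2 − 25s^2 = (3p)² − (5s)².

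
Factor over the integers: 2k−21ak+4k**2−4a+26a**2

Group: 2a(13a−4k−2) − k(13a−4k−2); both groups contain (13a−4k−2).

(13a−4k−2)(2a−k)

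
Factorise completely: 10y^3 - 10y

Factor out 10y, leaving y^2 - 1, which is a difference of two squares.

10y(y + 1)(y - 1)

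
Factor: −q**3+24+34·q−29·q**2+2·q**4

(2·q+1)·(q+4)·(q−2)·(q−3)

Among the possible rational roots, q = 3 is a root, giving the factor (q−3) and quotient 2·q**3+5·q**2−14·q−8.
Then q = −4 is a root, so (q+4) is a factor; dividing leaves 2·q**2−3·q−2.
The remaining quadratic factors as (2·q+1)(q−2).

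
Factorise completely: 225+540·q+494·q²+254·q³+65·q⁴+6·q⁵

Testing divisors of the constant over divisors of the leading coefficient, q = -3 is a root, so (q+3) divides it; the quotient is 6·q⁴+47·q³+113·q²+155·q+75.
Then q = -5/6 is a root, so (6·q+5) is a factor; dividing leaves q³+7·q²+13·q+15.
Next, q = -5 is a root, giving the factor (q+5) and quotient q²+2·q+3.
The quadratic q²+2·q+3 has discriminant -8 < 0 and is irreducible over ℤ.

(6·q+5)·(q+3)·(q+5)·(q²+2·q+3)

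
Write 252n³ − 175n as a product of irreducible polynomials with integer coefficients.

7n(6n + 5)(6n − 5)

Pull out the common factor 7n; 36n² − 25 is a difference of squares.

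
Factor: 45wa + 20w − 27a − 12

Group as (45wa + 20w) + (−27a − 12) = 5w(9a + 4) − 3(9a + 4).
Both groups share the factor (9a + 4).

(5w − 3)(9a + 4)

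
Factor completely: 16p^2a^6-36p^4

-4p^2(3p-2a^3)(3p+2a^3)

Every term has a factor of 4p^2; factoring it out leaves -9p^2+4a^6.
Recognize a difference of squares with the parts 2a^3 and 3p.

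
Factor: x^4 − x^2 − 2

Substitute u = x^2 to get a quadratic in u, then factor.
x^2 + 1 is irreducible over ℤ (sum of squares).
x^2 − 2 is irreducible over ℤ (2 is not a perfect square).

(x^2 + 1)(x^2 − 2)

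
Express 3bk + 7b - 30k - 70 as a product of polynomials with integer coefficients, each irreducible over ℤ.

(3k + 7)(b - 10)

Group as (3bk + 7b) + (-30k - 70) = b(3k + 7) - 10(3k + 7).
Both groups share the factor (3k + 7).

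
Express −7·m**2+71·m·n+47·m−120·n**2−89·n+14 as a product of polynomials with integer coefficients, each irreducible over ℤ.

−(7·m−15·n+2)·(m−8·n−7)

Group: −7·m·(m−8·n−7) + (15·n−2)·(m−8·n−7); both groups contain (m−8·n−7).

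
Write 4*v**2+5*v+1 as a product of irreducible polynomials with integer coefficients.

(4*v+1)*(v+1)

Need a pair with product 4·1 = 4 and sum 5: that's 4 and 1.
Split the middle term: 4*v**2+4*v + v+1 = 4*v*(v+1) + (v+1).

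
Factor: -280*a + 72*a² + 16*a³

8*a*(2*a - 5)*(a + 7)

Pull out the common factor 8*a, then factor the remaining trinomial.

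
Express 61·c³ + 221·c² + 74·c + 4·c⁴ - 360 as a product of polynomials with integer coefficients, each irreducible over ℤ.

(4·c + 9)·(c + 10)·(c + 4)·(c - 1)

Trying the rational-root candidates, c = -10 is a root, so (c + 10) is a factor; dividing leaves 4·c³ + 21·c² + 11·c - 36.
Continuing, c = -4 is a root, so (c + 4) is a factor; dividing leaves 4·c² + 5·c - 9.
The remaining quadratic factors as (4·c + 9)(c - 1).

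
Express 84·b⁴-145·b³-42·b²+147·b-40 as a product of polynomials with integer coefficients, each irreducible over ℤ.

(3·b-1)·(4·b-5)·(7·b-8)·(b+1)

By the rational root theorem, b = 8/7 is a root, so (7·b-8) divides it; the quotient is 12·b³-7·b²-14·b+5.
Then b = -1 is a root, so (b+1) divides it; the quotient is 12·b²-19·b+5.
The remaining quadratic factors as (4·b-5)(3·b-1).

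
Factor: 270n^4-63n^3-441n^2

9n^2(5n-7)(6n+7)

Pull out the common factor 9n^2, then factor the remaining trinomial.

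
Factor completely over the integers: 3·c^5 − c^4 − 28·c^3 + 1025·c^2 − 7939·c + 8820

Testing divisors of the constant over divisors of the leading coefficient, c = −9 is a root, so (c + 9) divides it; the quotient is 3·c^4 − 28·c^3 + 224·c^2 − 991·c + 980.
Next, c = 5 is a root, so (c − 5) divides it; the quotient is 3·c^3 − 13·c^2 + 159·c − 196.
Continuing, c = 4/3 is a root, giving the factor (3·c − 4) and quotient c^2 − 3·c + 49.
The quadratic c^2 − 3·c + 49 has discriminant −187 < 0 and is irreducible over ℤ.

(3·c − 4)·(c + 9)·(c − 5)·(c^2 − 3·c + 49)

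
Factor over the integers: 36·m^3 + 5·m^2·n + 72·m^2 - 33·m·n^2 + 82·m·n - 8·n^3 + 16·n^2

Group: m·(36·m^2 + 41·m·n + 8·n^2) + (-n + 2)·(36·m^2 + 41·m·n + 8·n^2); both groups contain (36·m^2 + 41·m·n + 8·n^2), so (m - n + 2) is a factor with cofactor 36·m^2 + 41·m·n + 8·n^2.
The cofactor groups again: 36·m^2 + 41·m·n + 8·n^2 = 9·m·(4·m + n) + 8·n·(4·m + n); both groups contain (4·m + n), giving (9·m + 8·n)·(4·m + n).

(4·m + n)·(9·m + 8·n)·(m - n + 2)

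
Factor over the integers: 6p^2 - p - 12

Need a pair with product 6·(-12) = -72 and sum -1: that's 8 and -9.
Split the middle term: 6p^2 + 8p - 9p - 12 = 2p(3p + 4) - 3(3p + 4).

(2p - 3)(3p + 4)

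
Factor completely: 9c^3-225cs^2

9c(c+5s)(c-5s)

Every term has a factor of 9c. Then c^2-25s^2 = (c)² − (5s)².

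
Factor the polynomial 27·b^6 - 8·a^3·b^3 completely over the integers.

-b^3·(2·a - 3·b)·(4·a^2 + 6·a·b + 9·b^2)

Factor out b^3 first: what remains is -8·a^3 + 27·b^3.
Recognize a difference of cubes with the parts 3·b and 2·a.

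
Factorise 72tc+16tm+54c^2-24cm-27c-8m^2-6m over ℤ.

(8t+6c-4m-3)(9c+2m)

Group: 9c(8t+6c-4m-3) + 2m(8t+6c-4m-3); both groups contain (8t+6c-4m-3).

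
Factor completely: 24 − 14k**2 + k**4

Substitute u = k**2 to get a quadratic in u, then factor.
k**2 − 12 is irreducible over ℤ (12 is not a perfect square).
k**2 − 2 is irreducible over ℤ (2 is not a perfect square).

(k**2 − 12)(k**2 − 2)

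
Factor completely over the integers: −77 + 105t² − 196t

7(3t + 1)(5t − 11)

Pull out the common factor 7, then factor the remaining trinomial.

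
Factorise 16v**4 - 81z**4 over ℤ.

Difference of squares twice: with A = 2v and B = 3z, A⁴ − B⁴ = (A² − B²)(A² + B²), and A² − B² factors again.

(2v + 3z)(2v - 3z)(4v**2 + 9z**2)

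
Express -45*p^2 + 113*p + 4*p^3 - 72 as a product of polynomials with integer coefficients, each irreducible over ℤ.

(4*p - 9)*(p - 1)*(p - 8)

Testing divisors of the constant over divisors of the leading coefficient, p = 8 is a root, giving the factor (p - 8) and quotient 4*p^2 - 13*p + 9.
The remaining quadratic factors as (4*p - 9)(p - 1).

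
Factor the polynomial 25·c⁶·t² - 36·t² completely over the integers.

Every term has a factor of t²; factoring it out leaves 25·c⁶ - 36.
Recognize a difference of squares with the parts 5·c³ and 6.

t²·(5·c³ + 6)·(5·c³ - 6)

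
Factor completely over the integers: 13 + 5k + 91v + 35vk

(5k + 13)(7v + 1)

Group as (35vk + 91v) + (5k + 13) = 7v(5k + 13) + (5k + 13).
Both groups share the factor (5k + 13).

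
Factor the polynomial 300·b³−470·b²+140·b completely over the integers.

Pull out the common factor 10·b, then factor the remaining trinomial.

10·b·(5·b−2)·(6·b−7)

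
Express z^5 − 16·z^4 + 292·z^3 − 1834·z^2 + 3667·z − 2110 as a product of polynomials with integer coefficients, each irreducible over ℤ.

(z − 1)·(z − 2)·(z − 5)·(z^2 − 8·z + 211)

Trying the rational-root candidates, z = 5 is a root, so (z − 5) divides it; the quotient is z^4 − 11·z^3 + 237·z^2 − 649·z + 422.
Continuing, z = 2 is a root, so (z − 2) is a factor; dividing leaves z^3 − 9·z^2 + 219·z − 211.
Then z = 1 is a root, so (z − 1) divides it; the quotient is z^2 − 8·z + 211.
The quadratic z^2 − 8·z + 211 has discriminant −780 < 0 and is irreducible over ℤ.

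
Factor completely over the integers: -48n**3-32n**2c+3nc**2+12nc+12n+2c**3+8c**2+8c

-(4n-c-2)(3n+2c)(4n+c+2)

Group: 4n(-12n**2-11nc-6n-2c**2-4c) + (-c-2)(-12n**2-11nc-6n-2c**2-4c); both groups contain (-12n**2-11nc-6n-2c**2-4c), so (4n-c-2) is a factor with cofactor -12n**2-11nc-6n-2c**2-4c.
The cofactor groups again: -12n**2-11nc-6n-2c**2-4c = -3n(4n+c+2) - 2c(4n+c+2); both groups contain (4n+c+2), giving -(3n+2c)(4n+c+2).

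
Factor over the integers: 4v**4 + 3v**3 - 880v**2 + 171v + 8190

(4v - 13)(v + 15)(v + 3)(v - 14)

Among the possible rational roots, v = 13/4 is a root, so (4v - 13) is a factor; dividing leaves v**3 + 4v**2 - 207v - 630.
Next, v = -3 is a root, so (v + 3) divides it; the quotient is v**2 + v - 210.
The remaining quadratic factors as (v - 14)(v + 15).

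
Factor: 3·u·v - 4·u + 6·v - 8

Group as (3·u·v - 4·u) + (6·v - 8) = u·(3·v - 4) + 2·(3·v - 4).
Both groups share the factor (3·v - 4).

(3·v - 4)·(u + 2)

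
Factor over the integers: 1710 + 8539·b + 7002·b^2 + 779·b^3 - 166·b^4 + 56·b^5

By the rational root theorem, b = -1/4 is a root, giving the factor (4·b + 1) and quotient 14·b^4 - 45·b^3 + 206·b^2 + 1699·b + 1710.
Continuing, b = -5/2 is a root, giving the factor (2·b + 5) and quotient 7·b^3 - 40·b^2 + 203·b + 342.
Continuing, b = -9/7 is a root, so (7·b + 9) is a factor; dividing leaves b^2 - 7·b + 38.
The quadratic b^2 - 7·b + 38 has discriminant -103 < 0 and is irreducible over ℤ.

(2·b + 5)·(4·b + 1)·(7·b + 9)·(b^2 - 7·b + 38)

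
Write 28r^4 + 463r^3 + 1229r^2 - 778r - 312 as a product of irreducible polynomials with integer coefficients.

(4r - 3)(7r + 2)(r + 13)(r + 4)

Trying the rational-root candidates, r = -4 is a root, so (r + 4) divides it; the quotient is 28r^3 + 351r^2 - 175r - 78.
Next, r = -2/7 is a root, so (7r + 2) is a factor; dividing leaves 4r^2 + 49r - 39.
The remaining quadratic factors as (r + 13)(4r - 3).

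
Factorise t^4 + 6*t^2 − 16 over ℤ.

Substitute u = t^2 to get a quadratic in u, then factor.
t^2 − 2 is irreducible over ℤ (2 is not a perfect square).
t^2 + 8 is irreducible over ℤ (always positive, so no real roots).

(t^2 + 8)*(t^2 − 2)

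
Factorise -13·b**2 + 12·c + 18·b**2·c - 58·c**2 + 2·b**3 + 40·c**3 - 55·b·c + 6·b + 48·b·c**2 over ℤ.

Group: b·(2·b**2 + 8·b·c - b + 8·c**2 - 2·c) + (5·c - 6)·(2·b**2 + 8·b·c - b + 8·c**2 - 2·c); both groups contain (2·b**2 + 8·b·c - b + 8·c**2 - 2·c), so (b + 5·c - 6) is a factor with cofactor 2·b**2 + 8·b·c - b + 8·c**2 - 2·c.
The cofactor groups again: 2·b**2 + 8·b·c - b + 8·c**2 - 2·c = b·(2·b + 4·c - 1) + 2·c·(2·b + 4·c - 1); both groups contain (2·b + 4·c - 1), giving (b + 2·c)·(2·b + 4·c - 1).

(2·b + 4·c - 1)·(b + 2·c)·(b + 5·c - 6)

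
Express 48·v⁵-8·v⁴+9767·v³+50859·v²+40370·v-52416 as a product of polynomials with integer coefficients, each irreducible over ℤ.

(3·v-2)·(4·v+13)·(4·v+9)·(v²-5·v+224)

Among the possible rational roots, v = -9/4 is a root, giving the factor (4·v+9) and quotient 12·v⁴-29·v³+2507·v²+7074·v-5824.
Next, v = 2/3 is a root, so (3·v-2) is a factor; dividing leaves 4·v³-7·v²+831·v+2912.
Then v = -13/4 is a root, so (4·v+13) is a factor; dividing leaves v²-5·v+224.
The quadratic v²-5·v+224 has discriminant -871 < 0 and is irreducible over ℤ.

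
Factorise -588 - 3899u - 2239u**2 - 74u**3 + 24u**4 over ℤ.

By the rational root theorem, u = -1/6 is a root, so (6u + 1) is a factor; dividing leaves 4u**3 - 13u**2 - 371u - 588.
Then u = 12 is a root, so (u - 12) is a factor; dividing leaves 4u**2 + 35u + 49.
The remaining quadratic factors as (4u + 7)(u + 7).

(4u + 7)(6u + 1)(u + 7)(u - 12)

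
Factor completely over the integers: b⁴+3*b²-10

Substitute u = b² to get a quadratic in u, then factor.
b²-2 is irreducible over ℤ (2 is not a perfect square).
b²+5 is irreducible over ℤ (always positive, so no real roots).

(b²+5)*(b²-2)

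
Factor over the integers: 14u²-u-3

Need a pair with product 14·(-3) = -42 and sum -1: that's 6 and -7.
Split the middle term: 14u²+6u - 7u-3 = 2u(7u+3) - (7u+3).

(2u-1)(7u+3)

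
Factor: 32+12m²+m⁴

Substitute u = m² to get a quadratic in u, then factor.
m²+4 is irreducible over ℤ (sum of squares).
m²+8 is irreducible over ℤ (always positive, so no real roots).

(m²+4)(m²+8)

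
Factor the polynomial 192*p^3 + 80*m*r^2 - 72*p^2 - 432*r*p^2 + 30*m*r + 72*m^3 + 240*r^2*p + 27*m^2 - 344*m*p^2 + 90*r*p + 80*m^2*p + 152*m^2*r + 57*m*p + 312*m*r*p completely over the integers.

Group: 8*m*(9*m^2 + 10*m*r + 19*m*p + 30*r*p - 24*p^2) + (8*r - 8*p + 3)*(9*m^2 + 10*m*r + 19*m*p + 30*r*p - 24*p^2); both groups contain (9*m^2 + 10*m*r + 19*m*p + 30*r*p - 24*p^2), so (8*m + 8*r - 8*p + 3) is a factor with cofactor 9*m^2 + 10*m*r + 19*m*p + 30*r*p - 24*p^2.
The cofactor groups again: 9*m^2 + 10*m*r + 19*m*p + 30*r*p - 24*p^2 = 9*m*(m + 3*p) + (10*r - 8*p)*(m + 3*p); both groups contain (m + 3*p), giving (9*m + 10*r - 8*p)*(m + 3*p).

(8*m + 8*r - 8*p + 3)*(9*m + 10*r - 8*p)*(m + 3*p)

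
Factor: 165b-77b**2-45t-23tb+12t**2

(3t-11b)(4t+7b-15)

Group: 4t(3t-11b) + (7b-15)(3t-11b); both groups contain (3t-11b).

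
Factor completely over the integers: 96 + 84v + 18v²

6(3v + 8)(v + 2)

Pull out the common factor 6, then factor the remaining trinomial.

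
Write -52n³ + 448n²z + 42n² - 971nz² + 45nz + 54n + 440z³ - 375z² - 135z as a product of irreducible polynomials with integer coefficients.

Group: 13n(-4n² + 32nz + 6n - 55z² - 15z) + (-8z + 9)(-4n² + 32nz + 6n - 55z² - 15z); both groups contain (-4n² + 32nz + 6n - 55z² - 15z), so (13n - 8z + 9) is a factor with cofactor -4n² + 32nz + 6n - 55z² - 15z.
The cofactor groups again: -4n² + 32nz + 6n - 55z² - 15z = -2n(2n - 11z - 3) + 5z(2n - 11z - 3); both groups contain (2n - 11z - 3), giving -(2n - 5z)(2n - 11z - 3).

-(13n - 8z + 9)(2n - 11z - 3)(2n - 5z)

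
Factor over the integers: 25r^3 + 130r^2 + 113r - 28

Among the possible rational roots, r = -4 is a root, so (r + 4) divides it; the quotient is 25r^2 + 30r - 7.
The remaining quadratic factors as (5r + 7)(5r - 1).

(5r + 7)(5r - 1)(r + 4)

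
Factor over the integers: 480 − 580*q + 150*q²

Pull out the common factor 10, then factor the remaining trinomial.

10*(3*q − 8)*(5*q − 6)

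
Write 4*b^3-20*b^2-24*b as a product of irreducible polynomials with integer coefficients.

Pull out the common factor 4*b, then factor the remaining trinomial.

4*b*(b+1)*(b-6)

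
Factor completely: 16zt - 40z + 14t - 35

Group as (16zt - 40z) + (14t - 35) = 8z(2t - 5) + 7(2t - 5).
Both groups share the factor (2t - 5).

(2t - 5)(8z + 7)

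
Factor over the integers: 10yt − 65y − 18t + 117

Group as (10yt − 65y) + (−18t + 117) = 5y(2t − 13) − 9(2t − 13).
Both groups share the factor (2t − 13).

(2t − 13)(5y − 9)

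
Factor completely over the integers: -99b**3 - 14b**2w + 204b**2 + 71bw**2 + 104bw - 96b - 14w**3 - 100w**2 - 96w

Group: 11b(-9b**2 - 7bw + 12b + 2w**2 + 12w) + (-7w - 8)(-9b**2 - 7bw + 12b + 2w**2 + 12w); both groups contain (-9b**2 - 7bw + 12b + 2w**2 + 12w), so (11b - 7w - 8) is a factor with cofactor -9b**2 - 7bw + 12b + 2w**2 + 12w.
The cofactor groups again: -9b**2 - 7bw + 12b + 2w**2 + 12w = -b(9b - 2w - 12) - w(9b - 2w - 12); both groups contain (9b - 2w - 12), giving -(b + w)(9b - 2w - 12).

-(11b - 7w - 8)(9b - 2w - 12)(b + w)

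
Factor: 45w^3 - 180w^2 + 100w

Pull out the common factor 5w, then factor the remaining trinomial.

5w(3w - 10)(3w - 2)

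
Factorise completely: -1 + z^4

Write as (z^2)² − (1)², then factor z^2 - 1 once more.

(z + 1)·(z - 1)·(z^2 + 1)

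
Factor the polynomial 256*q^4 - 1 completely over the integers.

Difference of squares twice: with A = 4*q and B = 1, A⁴ − B⁴ = (A² − B²)(A² + B²), and A² − B² factors again.

(4*q + 1)*(4*q - 1)*(16*q^2 + 1)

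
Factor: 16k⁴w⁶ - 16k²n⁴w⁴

16k²w⁴(kw + n²)(kw - n²)

Every term has a factor of 16k²w⁴; factoring it out leaves k²w² - n⁴.
Recognize a difference of squares with the parts kw and n².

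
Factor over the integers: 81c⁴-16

(3c)⁴ − (2)⁴ = ((3c)² − (2)²)((3c)² + (2)²); the first factor splits again, the second (9c²+4) is irreducible.

(3c+2)(3c-2)(9c²+4)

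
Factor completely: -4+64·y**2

4·(4·y+1)·(4·y-1)

Pull out the common factor 4; 16·y**2-1 is a difference of squares.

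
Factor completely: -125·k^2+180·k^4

Pull out the common factor 5·k^2; 36·k^2-25 is a difference of squares.

5·k^2·(6·k+5)·(6·k-5)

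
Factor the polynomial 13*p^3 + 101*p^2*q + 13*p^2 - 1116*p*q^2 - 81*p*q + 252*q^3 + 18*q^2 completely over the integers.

(13*p - 3*q)*(p + 14*q + 1)*(p - 6*q)

Group: p*(13*p^2 - 81*p*q + 18*q^2) + (14*q + 1)*(13*p^2 - 81*p*q + 18*q^2); both groups contain (13*p^2 - 81*p*q + 18*q^2), so (p + 14*q + 1) is a factor with cofactor 13*p^2 - 81*p*q + 18*q^2.
The cofactor groups again: 13*p^2 - 81*p*q + 18*q^2 = 13*p*(p - 6*q) - 3*q*(p - 6*q); both groups contain (p - 6*q), giving (13*p - 3*q)*(p - 6*q).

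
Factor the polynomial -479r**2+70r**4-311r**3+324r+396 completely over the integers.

(2r-11)(5r+6)(7r+6)(r-1)

Trying the rational-root candidates, r = 11/2 is a root, giving the factor (2r-11) and quotient 35r**3+37r**2-36r-36.
Continuing, r = -6/5 is a root, so (5r+6) divides it; the quotient is 7r**2-r-6.
The remaining quadratic factors as (7r+6)(r-1).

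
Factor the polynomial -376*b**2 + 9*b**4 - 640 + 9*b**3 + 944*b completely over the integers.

Among the possible rational roots, b = -8 is a root, giving the factor (b + 8) and quotient 9*b**3 - 63*b**2 + 128*b - 80.
Next, b = 4/3 is a root, giving the factor (3*b - 4) and quotient 3*b**2 - 17*b + 20.
The remaining quadratic factors as (b - 4)(3*b - 5).

(3*b - 4)*(3*b - 5)*(b + 8)*(b - 4)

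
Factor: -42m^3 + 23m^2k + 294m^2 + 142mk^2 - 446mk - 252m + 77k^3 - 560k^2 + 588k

-(3m - 7k)(14m + 11k - 14)(m + k - 6)

Group: m(-42m^2 + 65mk + 42m + 77k^2 - 98k) + (k - 6)(-42m^2 + 65mk + 42m + 77k^2 - 98k); both groups contain (-42m^2 + 65mk + 42m + 77k^2 - 98k), so (m + k - 6) is a factor with cofactor -42m^2 + 65mk + 42m + 77k^2 - 98k.
The cofactor groups again: -42m^2 + 65mk + 42m + 77k^2 - 98k = -14m(3m - 7k) + (-11k + 14)(3m - 7k); both groups contain (3m - 7k), giving -(14m + 11k - 14)(3m - 7k).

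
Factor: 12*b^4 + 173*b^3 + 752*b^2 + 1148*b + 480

(3*b + 2)*(4*b + 15)*(b + 2)*(b + 8)

Among the possible rational roots, b = -2/3 is a root, so (3*b + 2) divides it; the quotient is 4*b^3 + 55*b^2 + 214*b + 240.
Continuing, b = -2 is a root, so (b + 2) divides it; the quotient is 4*b^2 + 47*b + 120.
The remaining quadratic factors as (4*b + 15)(b + 8).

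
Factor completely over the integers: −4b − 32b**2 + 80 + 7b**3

(7b + 10)(b − 2)(b − 4)

Testing divisors of the constant over divisors of the leading coefficient, b = −10/7 is a root, giving the factor (7b + 10) and quotient b**2 − 6b + 8.
The remaining quadratic factors as (b − 4)(b − 2).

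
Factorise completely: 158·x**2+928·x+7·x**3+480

Trying the rational-root candidates, x = -10 is a root, so (x+10) divides it; the quotient is 7·x**2+88·x+48.
The remaining quadratic factors as (7·x+4)(x+12).

(7·x+4)·(x+10)·(x+12)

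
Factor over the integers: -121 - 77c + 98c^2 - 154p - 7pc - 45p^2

-(5p - 7c + 11)(9p + 14c + 11)

Group: -5p(9p + 14c + 11) + (7c - 11)(9p + 14c + 11); both groups contain (9p + 14c + 11).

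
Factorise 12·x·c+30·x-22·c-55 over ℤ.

(2·c+5)·(6·x-11)

Group as (12·x·c+30·x) + (-22·c-55) = 6·x·(2·c+5) - 11·(2·c+5).
Both groups share the factor (2·c+5).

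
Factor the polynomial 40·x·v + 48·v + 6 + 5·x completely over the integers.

Group as (40·x·v + 5·x) + (48·v + 6) = 5·x·(8·v + 1) + 6·(8·v + 1).
Both groups share the factor (8·v + 1).

(5·x + 6)·(8·v + 1)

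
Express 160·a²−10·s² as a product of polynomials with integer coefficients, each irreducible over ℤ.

10·(4·a+s)·(4·a−s)

Pull out the common factor 10; 16·a²−s² is a difference of squares.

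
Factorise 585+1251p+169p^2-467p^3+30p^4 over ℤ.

Testing divisors of the constant over divisors of the leading coefficient, p = -1 is a root, giving the factor (p+1) and quotient 30p^3-497p^2+666p+585.
Continuing, p = -3/5 is a root, giving the factor (5p+3) and quotient 6p^2-103p+195.
The remaining quadratic factors as (p-15)(6p-13).

(5p+3)(6p-13)(p+1)(p-15)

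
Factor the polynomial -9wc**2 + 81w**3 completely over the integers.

Factor out 9w, leaving 9w**2 - c**2, which is a difference of two squares.

9w(3w - c)(3w + c)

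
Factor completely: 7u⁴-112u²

Factor out 7u², leaving u²-16, which is a difference of two squares.

7u²(u+4)(u-4)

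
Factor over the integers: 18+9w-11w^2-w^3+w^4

(w+1)(w+3)(w-2)(w-3)

Among the possible rational roots, w = -3 is a root, so (w+3) is a factor; dividing leaves w^3-4w^2+w+6.
Then w = -1 is a root, so (w+1) divides it; the quotient is w^2-5w+6.
The remaining quadratic factors as (w-3)(w-2).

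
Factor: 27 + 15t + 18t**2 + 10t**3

Group as (10t**3 + 15t) + (18t**2 + 27) = 5t(2t**2 + 3) + 9(2t**2 + 3).
Both groups share the factor (2t**2 + 3).

(5t + 9)(2t**2 + 3)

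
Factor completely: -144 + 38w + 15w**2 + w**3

By the rational root theorem, w = -8 is a root, so (w + 8) is a factor; dividing leaves w**2 + 7w - 18.
The remaining quadratic factors as (w - 2)(w + 9).

(w + 8)(w + 9)(w - 2)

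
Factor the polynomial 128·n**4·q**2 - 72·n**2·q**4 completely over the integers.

8·n**2·q**2·(4·n + 3·q)·(4·n - 3·q)

Pull out the common factor 8·n**2·q**2; 16·n**2 - 9·q**2 is a difference of squares.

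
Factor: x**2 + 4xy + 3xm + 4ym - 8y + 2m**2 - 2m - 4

(x + 4y + 2m + 2)(x + m - 2)

Group: x(x + 4y + 2m + 2) + (m - 2)(x + 4y + 2m + 2); both groups contain (x + 4y + 2m + 2).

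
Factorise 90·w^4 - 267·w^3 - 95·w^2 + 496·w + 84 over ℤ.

Among the possible rational roots, w = 7/3 is a root, so (3·w - 7) is a factor; dividing leaves 30·w^3 - 19·w^2 - 76·w - 12.
Then w = 2 is a root, so (w - 2) is a factor; dividing leaves 30·w^2 + 41·w + 6.
The remaining quadratic factors as (6·w + 1)(5·w + 6).

(3·w - 7)·(5·w + 6)·(6·w + 1)·(w - 2)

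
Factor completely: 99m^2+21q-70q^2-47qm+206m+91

-(10q-9m-13)(7q+11m+7)

Group: -10q(7q+11m+7) + (9m+13)(7q+11m+7); both groups contain (7q+11m+7).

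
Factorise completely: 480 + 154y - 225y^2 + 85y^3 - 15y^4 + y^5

Among the possible rational roots, y = 5 is a root, giving the factor (y - 5) and quotient y^4 - 10y^3 + 35y^2 - 50y - 96.
Next, y = -1 is a root, giving the factor (y + 1) and quotient y^3 - 11y^2 + 46y - 96.
Then y = 6 is a root, so (y - 6) is a factor; dividing leaves y^2 - 5y + 16.
The quadratic y^2 - 5y + 16 has discriminant -39 < 0 and is irreducible over ℤ.

(y + 1)(y - 5)(y - 6)(y^2 - 5y + 16)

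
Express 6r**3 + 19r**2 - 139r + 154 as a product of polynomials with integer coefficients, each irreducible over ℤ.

By the rational root theorem, r = 2 is a root, so (r - 2) divides it; the quotient is 6r**2 + 31r - 77.
The remaining quadratic factors as (6r - 11)(r + 7).

(6r - 11)(r + 7)(r - 2)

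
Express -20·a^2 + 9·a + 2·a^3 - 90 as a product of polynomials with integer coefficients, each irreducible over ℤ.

Group as (2·a^3 + 9·a) + (-20·a^2 - 90) = a·(2·a^2 + 9) - 10·(2·a^2 + 9).
Both groups share the factor (2·a^2 + 9).

(a - 10)·(2·a^2 + 9)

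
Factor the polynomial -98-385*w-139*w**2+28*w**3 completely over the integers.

Among the possible rational roots, w = -2/7 is a root, so (7*w+2) is a factor; dividing leaves 4*w**2-21*w-49.
The remaining quadratic factors as (4*w+7)(w-7).

(4*w+7)*(7*w+2)*(w-7)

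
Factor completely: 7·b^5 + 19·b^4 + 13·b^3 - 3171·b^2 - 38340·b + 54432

Among the possible rational roots, b = 9/7 is a root, so (7·b - 9) is a factor; dividing leaves b^4 + 4·b^3 + 7·b^2 - 444·b - 6048.
Next, b = 9 is a root, so (b - 9) divides it; the quotient is b^3 + 13·b^2 + 124·b + 672.
Continuing, b = -8 is a root, so (b + 8) divides it; the quotient is b^2 + 5·b + 84.
The quadratic b^2 + 5·b + 84 has discriminant -311 < 0 and is irreducible over ℤ.

(7·b - 9)·(b + 8)·(b - 9)·(b^2 + 5·b + 84)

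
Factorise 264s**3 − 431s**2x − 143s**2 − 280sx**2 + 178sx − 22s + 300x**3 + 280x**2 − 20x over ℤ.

(11s + 10x)(3s − 2x − 2)(8s − 15x + 1)

Group: 3s(88s**2 − 85sx + 11s − 150x**2 + 10x) + (−2x − 2)(88s**2 − 85sx + 11s − 150x**2 + 10x); both groups contain (88s**2 − 85sx + 11s − 150x**2 + 10x), so (3s − 2x − 2) is a factor with cofactor 88s**2 − 85sx + 11s − 150x**2 + 10x.
The cofactor groups again: 88s**2 − 85sx + 11s − 150x**2 + 10x = 11s(8s − 15x + 1) + 10x(8s − 15x + 1); both groups contain (8s − 15x + 1), giving (11s + 10x)(8s − 15x + 1).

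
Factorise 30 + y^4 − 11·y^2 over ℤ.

Substitute u = y^2 to get a quadratic in u, then factor.
y^2 − 5 is irreducible over ℤ (5 is not a perfect square).
y^2 − 6 is irreducible over ℤ (6 is not a perfect square).

(y^2 − 5)·(y^2 − 6)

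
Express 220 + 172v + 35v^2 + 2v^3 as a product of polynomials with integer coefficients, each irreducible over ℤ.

Testing divisors of the constant over divisors of the leading coefficient, v = −10 is a root, so (v + 10) divides it; the quotient is 2v^2 + 15v + 22.
The remaining quadratic factors as (2v + 11)(v + 2).

(2v + 11)(v + 10)(v + 2)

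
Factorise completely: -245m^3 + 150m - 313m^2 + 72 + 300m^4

By the rational root theorem, m = -1/3 is a root, giving the factor (3m + 1) and quotient 100m^3 - 115m^2 - 66m + 72.
Next, m = 6/5 is a root, so (5m - 6) is a factor; dividing leaves 20m^2 + m - 12.
The remaining quadratic factors as (4m - 3)(5m + 4).

(3m + 1)(4m - 3)(5m + 4)(5m - 6)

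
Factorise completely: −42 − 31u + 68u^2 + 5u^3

By the rational root theorem, u = 1 is a root, giving the factor (u − 1) and quotient 5u^2 + 73u + 42.
The remaining quadratic factors as (5u + 3)(u + 14).

(5u + 3)(u + 14)(u − 1)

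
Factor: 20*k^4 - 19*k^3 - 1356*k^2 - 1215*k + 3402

(4*k + 9)*(5*k - 6)*(k + 7)*(k - 9)

Testing divisors of the constant over divisors of the leading coefficient, k = -9/4 is a root, so (4*k + 9) is a factor; dividing leaves 5*k^3 - 16*k^2 - 303*k + 378.
Then k = 6/5 is a root, so (5*k - 6) is a factor; dividing leaves k^2 - 2*k - 63.
The remaining quadratic factors as (k - 9)(k + 7).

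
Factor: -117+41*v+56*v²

(7*v+13)*(8*v-9)

Need a pair with product 56·(-117) = -6552 and sum 41: that's 104 and -63.
Split the middle term: 56*v²+104*v - 63*v-117 = 8*v*(7*v+13) - 9*(7*v+13).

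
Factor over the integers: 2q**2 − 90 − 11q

Need a pair with product 2·(−90) = −180 and sum −11: that's −20 and 9.
Split the middle term: 2q**2 − 20q + 9q − 90 = 2q(q − 10) + 9(q − 10).

(2q + 9)(q − 10)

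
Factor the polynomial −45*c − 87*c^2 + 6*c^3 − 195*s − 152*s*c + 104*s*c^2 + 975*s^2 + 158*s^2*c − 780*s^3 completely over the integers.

Group: 15*s*(−52*s^2 + 14*s*c + 13*s + 6*c^2 + 3*c) + (c − 15)*(−52*s^2 + 14*s*c + 13*s + 6*c^2 + 3*c); both groups contain (−52*s^2 + 14*s*c + 13*s + 6*c^2 + 3*c), so (15*s + c − 15) is a factor with cofactor −52*s^2 + 14*s*c + 13*s + 6*c^2 + 3*c.
The cofactor groups again: −52*s^2 + 14*s*c + 13*s + 6*c^2 + 3*c = −4*s*(13*s + 3*c) + (2*c + 1)*(13*s + 3*c); both groups contain (13*s + 3*c), giving −(4*s − 2*c − 1)*(13*s + 3*c).

−(4*s − 2*c − 1)*(13*s + 3*c)*(15*s + c − 15)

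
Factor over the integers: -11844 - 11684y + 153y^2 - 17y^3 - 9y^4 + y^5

(y + 1)(y + 9)(y - 14)(y^2 - 5y + 94)

Among the possible rational roots, y = 14 is a root, so (y - 14) is a factor; dividing leaves y^4 + 5y^3 + 53y^2 + 895y + 846.
Next, y = -1 is a root, giving the factor (y + 1) and quotient y^3 + 4y^2 + 49y + 846.
Continuing, y = -9 is a root, so (y + 9) is a factor; dividing leaves y^2 - 5y + 94.
The quadratic y^2 - 5y + 94 has discriminant -351 < 0 and is irreducible over ℤ.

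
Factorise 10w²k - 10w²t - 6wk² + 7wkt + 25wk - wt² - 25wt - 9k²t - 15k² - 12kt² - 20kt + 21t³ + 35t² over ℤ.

Group: 5w(2wk - 2wt + 3kt + 5k - 3t² - 5t) + (-3k - 7t)(2wk - 2wt + 3kt + 5k - 3t² - 5t); both groups contain (2wk - 2wt + 3kt + 5k - 3t² - 5t), so (5w - 3k - 7t) is a factor with cofactor 2wk - 2wt + 3kt + 5k - 3t² - 5t.
The cofactor groups again: 2wk - 2wt + 3kt + 5k - 3t² - 5t = 2w(k - t) + (3t + 5)(k - t); both groups contain (k - t), giving (2w + 3t + 5)(k - t).

(5w - 3k - 7t)(2w + 3t + 5)(k - t)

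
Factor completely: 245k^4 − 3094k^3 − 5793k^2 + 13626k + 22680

(5k + 9)(7k + 12)(7k − 15)(k − 14)

Trying the rational-root candidates, k = −12/7 is a root, so (7k + 12) divides it; the quotient is 35k^3 − 502k^2 + 33k + 1890.
Then k = 15/7 is a root, so (7k − 15) divides it; the quotient is 5k^2 − 61k − 126.
The remaining quadratic factors as (5k + 9)(k − 14).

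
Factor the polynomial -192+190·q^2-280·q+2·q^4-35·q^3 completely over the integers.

By the rational root theorem, q = 8 is a root, so (q-8) is a factor; dividing leaves 2·q^3-19·q^2+38·q+24.
Continuing, q = 6 is a root, giving the factor (q-6) and quotient 2·q^2-7·q-4.
The remaining quadratic factors as (2·q+1)(q-4).

(2·q+1)·(q-4)·(q-6)·(q-8)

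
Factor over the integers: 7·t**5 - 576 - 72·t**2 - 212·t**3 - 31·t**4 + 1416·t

(7·t - 3)·(t - 2)·(t - 8)·(t**2 + 6·t + 12)

Trying the rational-root candidates, t = 8 is a root, giving the factor (t - 8) and quotient 7·t**4 + 25·t**3 - 12·t**2 - 168·t + 72.
Next, t = 3/7 is a root, so (7·t - 3) is a factor; dividing leaves t**3 + 4·t**2 - 24.
Then t = 2 is a root, giving the factor (t - 2) and quotient t**2 + 6·t + 12.
The quadratic t**2 + 6·t + 12 has discriminant -12 < 0 and is irreducible over ℤ.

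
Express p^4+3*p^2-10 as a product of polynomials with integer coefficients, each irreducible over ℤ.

Substitute u = p^2 to get a quadratic in u, then factor.
p^2+5 is irreducible over ℤ (always positive, so no real roots).
p^2-2 is irreducible over ℤ (2 is not a perfect square).

(p^2+5)*(p^2-2)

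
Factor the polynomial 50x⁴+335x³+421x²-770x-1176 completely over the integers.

(2x-3)(5x+14)(5x+7)(x+4)

By the rational root theorem, x = 3/2 is a root, giving the factor (2x-3) and quotient 25x³+205x²+518x+392.
Then x = -14/5 is a root, giving the factor (5x+14) and quotient 5x²+27x+28.
The remaining quadratic factors as (5x+7)(x+4).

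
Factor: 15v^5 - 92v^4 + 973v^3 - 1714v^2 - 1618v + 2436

By the rational root theorem, v = 7/3 is a root, so (3v - 7) is a factor; dividing leaves 5v^4 - 19v^3 + 280v^2 + 82v - 348.
Then v = 1 is a root, giving the factor (v - 1) and quotient 5v^3 - 14v^2 + 266v + 348.
Continuing, v = -6/5 is a root, so (5v + 6) divides it; the quotient is v^2 - 4v + 58.
The quadratic v^2 - 4v + 58 has discriminant -216 < 0 and is irreducible over ℤ.

(3v - 7)(5v + 6)(v - 1)(v^2 - 4v + 58)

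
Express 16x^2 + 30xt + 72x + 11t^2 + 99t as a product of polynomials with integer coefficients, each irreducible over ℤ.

(8x + 11t)(2x + t + 9)

Group: 8x(2x + t + 9) + 11t(2x + t + 9); both groups contain (2x + t + 9).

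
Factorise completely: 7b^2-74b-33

(7b+3)(b-11)

Need a pair with product 7·(-33) = -231 and sum -74: that's 3 and -77.
Split the middle term: 7b^2+3b - 77b-33 = b(7b+3) - 11(7b+3).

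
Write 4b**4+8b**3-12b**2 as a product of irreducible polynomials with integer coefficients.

4b**2(b+3)(b-1)

Pull out the common factor 4b**2, then factor the remaining trinomial.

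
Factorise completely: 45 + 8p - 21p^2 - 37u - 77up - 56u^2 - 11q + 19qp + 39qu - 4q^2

-(q - 8u - 3p + 5)(4q - 7u - 7p - 9)

Group: -q(4q - 7u - 7p - 9) + (8u + 3p - 5)(4q - 7u - 7p - 9); both groups contain (4q - 7u - 7p - 9).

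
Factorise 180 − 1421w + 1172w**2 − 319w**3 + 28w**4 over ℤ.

(4w − 9)(7w − 1)(w − 4)(w − 5)

By the rational root theorem, w = 1/7 is a root, giving the factor (7w − 1) and quotient 4w**3 − 45w**2 + 161w − 180.
Then w = 5 is a root, so (w − 5) is a factor; dividing leaves 4w**2 − 25w + 36.
The remaining quadratic factors as (w − 4)(4w − 9).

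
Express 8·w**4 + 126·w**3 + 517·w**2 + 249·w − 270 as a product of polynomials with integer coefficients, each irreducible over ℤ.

Among the possible rational roots, w = 1/2 is a root, so (2·w − 1) is a factor; dividing leaves 4·w**3 + 65·w**2 + 291·w + 270.
Continuing, w = −5/4 is a root, giving the factor (4·w + 5) and quotient w**2 + 15·w + 54.
The remaining quadratic factors as (w + 6)(w + 9).

(2·w − 1)·(4·w + 5)·(w + 6)·(w + 9)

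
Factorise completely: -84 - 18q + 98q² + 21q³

Group as (21q³ - 18q) + (98q² - 84) = 3q(7q² - 6) + 14(7q² - 6).
Both groups share the factor (7q² - 6).

(3q + 14)(7q² - 6)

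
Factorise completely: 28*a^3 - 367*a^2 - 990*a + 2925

(4*a + 15)*(7*a - 13)*(a - 15)

Trying the rational-root candidates, a = -15/4 is a root, so (4*a + 15) divides it; the quotient is 7*a^2 - 118*a + 195.
The remaining quadratic factors as (7*a - 13)(a - 15).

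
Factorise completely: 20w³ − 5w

5w(2w + 1)(2w − 1)

Factor out 5w, leaving 4w² − 1, which is a difference of two squares.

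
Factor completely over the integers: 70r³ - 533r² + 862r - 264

Trying the rational-root candidates, r = 2/5 is a root, so (5r - 2) divides it; the quotient is 14r² - 101r + 132.
The remaining quadratic factors as (7r - 12)(2r - 11).

(2r - 11)(5r - 2)(7r - 12)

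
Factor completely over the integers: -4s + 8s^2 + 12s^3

Pull out the common factor 4s, then factor the remaining trinomial.

4s(3s - 1)(s + 1)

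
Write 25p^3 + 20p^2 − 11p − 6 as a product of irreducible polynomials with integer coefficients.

By the rational root theorem, p = −1 is a root, so (p + 1) divides it; the quotient is 25p^2 − 5p − 6.
The remaining quadratic factors as (5p + 2)(5p − 3).

(5p + 2)(5p − 3)(p + 1)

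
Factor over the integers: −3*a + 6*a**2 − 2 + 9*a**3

(3*a + 2)*(3*a**2 − 1)

Group as (9*a**3 − 3*a) + (6*a**2 − 2) = 3*a*(3*a**2 − 1) + 2*(3*a**2 − 1).
Both groups share the factor (3*a**2 − 1).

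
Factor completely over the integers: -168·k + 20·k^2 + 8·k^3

Pull out the common factor 4·k, then factor the remaining trinomial.

4·k·(2·k - 7)·(k + 6)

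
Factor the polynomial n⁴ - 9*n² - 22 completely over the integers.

(n² + 2)*(n² - 11)

Substitute u = n² to get a quadratic in u, then factor.
n² - 11 is irreducible over ℤ (11 is not a perfect square).
n² + 2 is irreducible over ℤ (always positive, so no real roots).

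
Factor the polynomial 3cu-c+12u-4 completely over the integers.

Group as (3cu-c) + (12u-4) = c(3u-1) + 4(3u-1).
Both groups share the factor (3u-1).

(3u-1)(c+4)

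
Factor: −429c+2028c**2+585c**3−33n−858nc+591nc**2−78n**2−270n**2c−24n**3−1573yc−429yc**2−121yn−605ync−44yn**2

−(11y+6n−15c+3)(n+13c)(4n+3c+11)

Group: 4n(−11yn−143yc−6n**2−63nc−3n+195c**2−39c) + (3c+11)(−11yn−143yc−6n**2−63nc−3n+195c**2−39c); both groups contain (−11yn−143yc−6n**2−63nc−3n+195c**2−39c), so (4n+3c+11) is a factor with cofactor −11yn−143yc−6n**2−63nc−3n+195c**2−39c.
The cofactor groups again: −11yn−143yc−6n**2−63nc−3n+195c**2−39c = −n(11y+6n−15c+3) − 13c(11y+6n−15c+3); both groups contain (11y+6n−15c+3), giving −(n+13c)(11y+6n−15c+3).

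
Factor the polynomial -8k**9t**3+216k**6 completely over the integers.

Pull out the common factor 8k**6, leaving -k**3t**3+27.
Recognize a difference of cubes with the parts 3 and kt.

-8k**6(kt-3)(k**2t**2+3kt+9)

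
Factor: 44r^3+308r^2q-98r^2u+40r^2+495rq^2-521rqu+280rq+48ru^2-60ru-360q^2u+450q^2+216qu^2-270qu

Group: 2r(22r^2+55rq-49ru+20r-40qu+50q+24u^2-30u) + 9q(22r^2+55rq-49ru+20r-40qu+50q+24u^2-30u); both groups contain (22r^2+55rq-49ru+20r-40qu+50q+24u^2-30u), so (2r+9q) is a factor with cofactor 22r^2+55rq-49ru+20r-40qu+50q+24u^2-30u.
The cofactor groups again: 22r^2+55rq-49ru+20r-40qu+50q+24u^2-30u = 2r(11r-8u+10) + (5q-3u)(11r-8u+10); both groups contain (11r-8u+10), giving (2r+5q-3u)(11r-8u+10).

(11r-8u+10)(2r+5q-3u)(2r+9q)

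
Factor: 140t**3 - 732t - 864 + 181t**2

Trying the rational-root candidates, t = -8/7 is a root, giving the factor (7t + 8) and quotient 20t**2 + 3t - 108.
The remaining quadratic factors as (4t - 9)(5t + 12).

(4t - 9)(5t + 12)(7t + 8)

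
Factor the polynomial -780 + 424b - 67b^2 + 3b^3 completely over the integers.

(3b - 10)(b - 13)(b - 6)

Testing divisors of the constant over divisors of the leading coefficient, b = 6 is a root, so (b - 6) is a factor; dividing leaves 3b^2 - 49b + 130.
The remaining quadratic factors as (b - 13)(3b - 10).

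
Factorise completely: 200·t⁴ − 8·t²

Pull out the common factor 8·t²; 25·t² − 1 is a difference of squares.

8·t²·(5·t + 1)·(5·t − 1)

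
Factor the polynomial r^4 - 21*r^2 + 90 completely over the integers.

(r^2 - 15)*(r^2 - 6)

Substitute u = r^2 to get a quadratic in u, then factor.
r^2 - 6 is irreducible over ℤ (6 is not a perfect square).
r^2 - 15 is irreducible over ℤ (15 is not a perfect square).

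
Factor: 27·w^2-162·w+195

3·(3·w-13)·(3·w-5)

Pull out the common factor 3, then factor the remaining trinomial.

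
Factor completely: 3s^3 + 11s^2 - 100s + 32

By the rational root theorem, s = 1/3 is a root, so (3s - 1) is a factor; dividing leaves s^2 + 4s - 32.
The remaining quadratic factors as (s - 4)(s + 8).

(3s - 1)(s + 8)(s - 4)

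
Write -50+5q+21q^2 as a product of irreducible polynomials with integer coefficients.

Need a pair with product 21·(-50) = -1050 and sum 5: that's -30 and 35.
Split the middle term: 21q^2-30q + 35q-50 = 3q(7q-10) + 5(7q-10).

(3q+5)(7q-10)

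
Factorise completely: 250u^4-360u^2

Pull out the common factor 10u^2; 25u^2-36 is a difference of squares.

10u^2(5u+6)(5u-6)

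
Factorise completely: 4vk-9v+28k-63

(4k-9)(v+7)

Group as (4vk-9v) + (28k-63) = v(4k-9) + 7(4k-9).
Both groups share the factor (4k-9).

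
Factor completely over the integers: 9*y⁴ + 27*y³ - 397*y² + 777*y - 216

(3*y - 1)*(3*y - 8)*(y + 9)*(y - 3)

Among the possible rational roots, y = -9 is a root, so (y + 9) divides it; the quotient is 9*y³ - 54*y² + 89*y - 24.
Continuing, y = 3 is a root, giving the factor (y - 3) and quotient 9*y² - 27*y + 8.
The remaining quadratic factors as (3*y - 1)(3*y - 8).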